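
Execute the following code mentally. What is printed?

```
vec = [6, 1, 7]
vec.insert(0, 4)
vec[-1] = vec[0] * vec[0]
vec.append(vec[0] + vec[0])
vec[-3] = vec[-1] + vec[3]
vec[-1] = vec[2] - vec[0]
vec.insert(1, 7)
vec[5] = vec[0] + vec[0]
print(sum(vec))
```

insert 4 at 0 → [4, 6, 1, 7]
vec[-1] = vec[0]*vec[0] = 4*4 = 16 → [4, 6, 1, 16]
append vec[0]+vec[0] = 4+4 = 8 → [4, 6, 1, 16, 8]
vec[-3] = vec[-1]+vec[3] = 8+16 = 24 → [4, 6, 24, 16, 8]
vec[-1] = vec[2]-vec[0] = 24-4 = 20 → [4, 6, 24, 16, 20]
insert 7 at 1 → [4, 7, 6, 24, 16, 20]
vec[5] = vec[0]+vec[0] = 4+4 = 8 → [4, 7, 6, 24, 16, 8]
sum = 65

65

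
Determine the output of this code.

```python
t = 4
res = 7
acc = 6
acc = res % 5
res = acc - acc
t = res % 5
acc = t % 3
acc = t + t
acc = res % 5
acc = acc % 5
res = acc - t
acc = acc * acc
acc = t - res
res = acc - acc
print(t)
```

acc = 7%5 = 2
res = 2-2 = 0
t = 0%5 = 0
acc = 0%3 = 0
acc = 0+0 = 0
acc = 0%5 = 0
acc = 0%5 = 0
res = 0-0 = 0
acc = 0*0 = 0
acc = 0-0 = 0
res = 0-0 = 0

0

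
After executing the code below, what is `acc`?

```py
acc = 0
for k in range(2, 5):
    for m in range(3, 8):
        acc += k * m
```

225

k=2,m=3: acc = 0+6 = 6
k=2,m=4: acc = 6+8 = 14
k=2,m=5: acc = 14+10 = 24
k=2,m=6: acc = 24+12 = 36
k=2,m=7: acc = 36+14 = 50
k=3,m=3: acc = 50+9 = 59
k=3,m=4: acc = 59+12 = 71
k=3,m=5: acc = 71+15 = 86
k=3,m=6: acc = 86+18 = 104
k=3,m=7: acc = 104+21 = 125
k=4,m=3: acc = 125+12 = 137
k=4,m=4: acc = 137+16 = 153
k=4,m=5: acc = 153+20 = 173
k=4,m=6: acc = 173+24 = 197
k=4,m=7: acc = 197+28 = 225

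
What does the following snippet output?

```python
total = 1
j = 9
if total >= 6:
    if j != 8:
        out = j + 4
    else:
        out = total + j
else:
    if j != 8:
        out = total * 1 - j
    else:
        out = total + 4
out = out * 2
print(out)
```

total=1, j=9
total >= 6 is False; j != 8 is True
→ out = total * 1 - j = -8
out = (-8)*2 = -16

-16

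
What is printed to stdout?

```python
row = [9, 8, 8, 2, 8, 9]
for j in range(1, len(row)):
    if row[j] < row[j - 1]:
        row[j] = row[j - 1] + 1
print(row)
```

j=1: 8<9, row[1] = 9+1 = 10 → [9, 10, 8, 2, 8, 9]
j=2: 8<10, row[2] = 10+1 = 11 → [9, 10, 11, 2, 8, 9]
j=3: 2<11, row[3] = 11+1 = 12 → [9, 10, 11, 12, 8, 9]
j=4: 8<12, row[4] = 12+1 = 13 → [9, 10, 11, 12, 13, 9]
j=5: 9<13, row[5] = 13+1 = 14 → [9, 10, 11, 12, 13, 14]

[9, 10, 11, 12, 13, 14]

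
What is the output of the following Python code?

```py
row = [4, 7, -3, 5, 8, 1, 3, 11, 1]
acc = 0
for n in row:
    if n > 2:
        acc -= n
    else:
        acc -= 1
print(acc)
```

n=4: >2, acc = 0-4 = -4
n=7: >2, acc = (-4)-7 = -11
n=-3: not >2, acc = (-11)-1 = -12
n=5: >2, acc = (-12)-5 = -17
n=8: >2, acc = (-17)-8 = -25
n=1: not >2, acc = (-25)-1 = -26
n=3: >2, acc = (-26)-3 = -29
n=11: >2, acc = (-29)-11 = -40
n=1: not >2, acc = (-40)-1 = -41

-41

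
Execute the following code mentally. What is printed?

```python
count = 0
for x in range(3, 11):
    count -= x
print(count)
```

x=3: count = 0-3 = -3
x=4: count = (-3)-4 = -7
x=5: count = (-7)-5 = -12
x=6: count = (-12)-6 = -18
x=7: count = (-18)-7 = -25
x=8: count = (-25)-8 = -33
x=9: count = (-33)-9 = -42
x=10: count = (-42)-10 = -52

-52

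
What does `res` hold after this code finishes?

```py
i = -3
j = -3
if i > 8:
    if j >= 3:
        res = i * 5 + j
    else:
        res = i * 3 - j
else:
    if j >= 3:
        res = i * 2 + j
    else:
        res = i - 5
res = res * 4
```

-32

i=-3, j=-3
i > 8 is False; j >= 3 is False
→ res = i - 5 = -8
res = (-8)*4 = -32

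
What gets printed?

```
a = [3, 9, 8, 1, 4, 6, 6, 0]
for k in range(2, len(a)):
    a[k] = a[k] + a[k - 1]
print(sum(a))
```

k=2: a[2] = 8+9 = 17 → [3, 9, 17, 1, 4, 6, 6, 0]
k=3: a[3] = 1+17 = 18 → [3, 9, 17, 18, 4, 6, 6, 0]
k=4: a[4] = 4+18 = 22 → [3, 9, 17, 18, 22, 6, 6, 0]
k=5: a[5] = 6+22 = 28 → [3, 9, 17, 18, 22, 28, 6, 0]
k=6: a[6] = 6+28 = 34 → [3, 9, 17, 18, 22, 28, 34, 0]
k=7: a[7] = 0+34 = 34 → [3, 9, 17, 18, 22, 28, 34, 34]
sum = 165

165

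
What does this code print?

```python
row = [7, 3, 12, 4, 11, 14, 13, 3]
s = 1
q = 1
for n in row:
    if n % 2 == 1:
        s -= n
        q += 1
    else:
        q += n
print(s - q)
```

n=7: odd, s = 1-7 = -6; q=2
n=3: odd, s = (-6)-3 = -9; q=3
n=12: not odd; q=15
n=4: not odd; q=19
n=11: odd, s = (-9)-11 = -20; q=20
n=14: not odd; q=34
n=13: odd, s = (-20)-13 = -33; q=35
n=3: odd, s = (-33)-3 = -36; q=36
s-q = (-36)-36 = -72

-72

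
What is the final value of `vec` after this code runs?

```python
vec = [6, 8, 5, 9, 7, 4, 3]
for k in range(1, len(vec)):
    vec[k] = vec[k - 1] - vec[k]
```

[6, -2, -7, -16, -23, -27, -30]

k=1: vec[1] = 6-8 = -2 → [6, -2, 5, 9, 7, 4, 3]
k=2: vec[2] = (-2)-5 = -7 → [6, -2, -7, 9, 7, 4, 3]
k=3: vec[3] = (-7)-9 = -16 → [6, -2, -7, -16, 7, 4, 3]
k=4: vec[4] = (-16)-7 = -23 → [6, -2, -7, -16, -23, 4, 3]
k=5: vec[5] = (-23)-4 = -27 → [6, -2, -7, -16, -23, -27, 3]
k=6: vec[6] = (-27)-3 = -30 → [6, -2, -7, -16, -23, -27, -30]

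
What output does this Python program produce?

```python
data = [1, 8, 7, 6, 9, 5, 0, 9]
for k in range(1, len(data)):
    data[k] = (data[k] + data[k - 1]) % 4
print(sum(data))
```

k=1: data[1] = (8+1)%4 = 1 → [1, 1, 7, 6, 9, 5, 0, 9]
k=2: data[2] = (7+1)%4 = 0 → [1, 1, 0, 6, 9, 5, 0, 9]
k=3: data[3] = (6+0)%4 = 2 → [1, 1, 0, 2, 9, 5, 0, 9]
k=4: data[4] = (9+2)%4 = 3 → [1, 1, 0, 2, 3, 5, 0, 9]
k=5: data[5] = (5+3)%4 = 0 → [1, 1, 0, 2, 3, 0, 0, 9]
k=6: data[6] = (0+0)%4 = 0 → [1, 1, 0, 2, 3, 0, 0, 9]
k=7: data[7] = (9+0)%4 = 1 → [1, 1, 0, 2, 3, 0, 0, 1]
sum = 8

8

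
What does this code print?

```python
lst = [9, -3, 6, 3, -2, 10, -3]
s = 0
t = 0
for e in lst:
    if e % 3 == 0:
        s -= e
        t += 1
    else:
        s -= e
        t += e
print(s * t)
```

e=9: %3==0, s = 0-9 = -9; t=1
e=-3: %3==0, s = (-9)-(-3) = -6; t=2
e=6: %3==0, s = (-6)-6 = -12; t=3
e=3: %3==0, s = (-12)-3 = -15; t=4
e=-2: not %3==0, s = (-15)-(-2) = -13; t=2
e=10: not %3==0, s = (-13)-10 = -23; t=12
e=-3: %3==0, s = (-23)-(-3) = -20; t=13
s*t = (-20)*13 = -260

-260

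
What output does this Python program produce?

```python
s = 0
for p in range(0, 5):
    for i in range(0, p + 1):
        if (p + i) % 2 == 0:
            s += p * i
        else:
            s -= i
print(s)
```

34

p=0,i=0: even sum, s = 0+0 = 0
p=1,i=0: odd sum, s = 0-0 = 0
p=1,i=1: even sum, s = 0+1 = 1
p=2,i=0: even sum, s = 1+0 = 1
p=2,i=1: odd sum, s = 1-1 = 0
p=2,i=2: even sum, s = 0+4 = 4
p=3,i=0: odd sum, s = 4-0 = 4
p=3,i=1: even sum, s = 4+3 = 7
p=3,i=2: odd sum, s = 7-2 = 5
p=3,i=3: even sum, s = 5+9 = 14
p=4,i=0: even sum, s = 14+0 = 14
p=4,i=1: odd sum, s = 14-1 = 13
p=4,i=2: even sum, s = 13+8 = 21
p=4,i=3: odd sum, s = 21-3 = 18
p=4,i=4: even sum, s = 18+16 = 34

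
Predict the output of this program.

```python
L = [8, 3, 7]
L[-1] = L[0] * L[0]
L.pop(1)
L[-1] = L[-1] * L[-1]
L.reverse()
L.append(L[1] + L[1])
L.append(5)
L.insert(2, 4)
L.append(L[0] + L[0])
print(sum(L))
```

L[-1] = L[0]*L[0] = 8*8 = 64 → [8, 3, 64]
pop(1) removes 3 → [8, 64]
L[-1] = L[-1]*L[-1] = 64*64 = 4096 → [8, 4096]
reverse → [4096, 8]
append L[1]+L[1] = 8+8 = 16 → [4096, 8, 16]
append 5 → [4096, 8, 16, 5]
insert 4 at 2 → [4096, 8, 4, 16, 5]
append L[0]+L[0] = 4096+4096 = 8192 → [4096, 8, 4, 16, 5, 8192]
sum = 12321

12321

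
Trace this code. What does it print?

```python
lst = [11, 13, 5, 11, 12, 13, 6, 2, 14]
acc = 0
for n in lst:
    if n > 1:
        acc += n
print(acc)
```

87

n=11: >1, acc = 0+11 = 11
n=13: >1, acc = 11+13 = 24
n=5: >1, acc = 24+5 = 29
n=11: >1, acc = 29+11 = 40
n=12: >1, acc = 40+12 = 52
n=13: >1, acc = 52+13 = 65
n=6: >1, acc = 65+6 = 71
n=2: >1, acc = 71+2 = 73
n=14: >1, acc = 73+14 = 87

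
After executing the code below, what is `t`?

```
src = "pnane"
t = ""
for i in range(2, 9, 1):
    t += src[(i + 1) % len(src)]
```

'nepnane'

i=2: add src[3]='n' → 'n'
i=3: add src[4]='e' → 'ne'
i=4: add src[0]='p' → 'nep'
i=5: add src[1]='n' → 'nepn'
i=6: add src[2]='a' → 'nepna'
i=7: add src[3]='n' → 'nepnan'
i=8: add src[4]='e' → 'nepnane'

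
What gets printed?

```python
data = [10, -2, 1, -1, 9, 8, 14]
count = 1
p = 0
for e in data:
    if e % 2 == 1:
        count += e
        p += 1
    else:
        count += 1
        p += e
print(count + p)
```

47

e=10: not odd, count = 1+1 = 2; p=10
e=-2: not odd, count = 2+1 = 3; p=8
e=1: odd, count = 3+1 = 4; p=9
e=-1: odd, count = 4+(-1) = 3; p=10
e=9: odd, count = 3+9 = 12; p=11
e=8: not odd, count = 12+1 = 13; p=19
e=14: not odd, count = 13+1 = 14; p=33
count+p = 14+33 = 47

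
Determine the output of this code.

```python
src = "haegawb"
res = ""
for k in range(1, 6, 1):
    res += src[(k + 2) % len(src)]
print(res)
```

gawbh

k=1: add src[3]='g' → 'g'
k=2: add src[4]='a' → 'ga'
k=3: add src[5]='w' → 'gaw'
k=4: add src[6]='b' → 'gawb'
k=5: add src[0]='h' → 'gawbh'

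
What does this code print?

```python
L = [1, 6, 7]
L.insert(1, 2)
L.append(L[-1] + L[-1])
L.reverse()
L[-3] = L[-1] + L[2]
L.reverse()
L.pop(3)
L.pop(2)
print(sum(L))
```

17

insert 2 at 1 → [1, 2, 6, 7]
append L[-1]+L[-1] = 7+7 = 14 → [1, 2, 6, 7, 14]
reverse → [14, 7, 6, 2, 1]
L[-3] = L[-1]+L[2] = 1+6 = 7 → [14, 7, 7, 2, 1]
reverse → [1, 2, 7, 7, 14]
pop(3) removes 7 → [1, 2, 7, 14]
pop(2) removes 7 → [1, 2, 14]
sum = 17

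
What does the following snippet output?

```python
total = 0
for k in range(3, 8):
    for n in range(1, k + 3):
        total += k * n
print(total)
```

k=3,n=1: total = 0+3 = 3
k=3,n=2: total = 3+6 = 9
k=3,n=3: total = 9+9 = 18
k=3,n=4: total = 18+12 = 30
k=3,n=5: total = 30+15 = 45
k=4,n=1: total = 45+4 = 49
k=4,n=2: total = 49+8 = 57
k=4,n=3: total = 57+12 = 69
k=4,n=4: total = 69+16 = 85
k=4,n=5: total = 85+20 = 105
k=4,n=6: total = 105+24 = 129
k=5,n=1: total = 129+5 = 134
k=5,n=2: total = 134+10 = 144
k=5,n=3: total = 144+15 = 159
k=5,n=4: total = 159+20 = 179
k=5,n=5: total = 179+25 = 204
k=5,n=6: total = 204+30 = 234
k=5,n=7: total = 234+35 = 269
k=6,n=1: total = 269+6 = 275
k=6,n=2: total = 275+12 = 287
k=6,n=3: total = 287+18 = 305
k=6,n=4: total = 305+24 = 329
k=6,n=5: total = 329+30 = 359
k=6,n=6: total = 359+36 = 395
k=6,n=7: total = 395+42 = 437
k=6,n=8: total = 437+48 = 485
k=7,n=1: total = 485+7 = 492
k=7,n=2: total = 492+14 = 506
k=7,n=3: total = 506+21 = 527
k=7,n=4: total = 527+28 = 555
k=7,n=5: total = 555+35 = 590
k=7,n=6: total = 590+42 = 632
k=7,n=7: total = 632+49 = 681
k=7,n=8: total = 681+56 = 737
k=7,n=9: total = 737+63 = 800

800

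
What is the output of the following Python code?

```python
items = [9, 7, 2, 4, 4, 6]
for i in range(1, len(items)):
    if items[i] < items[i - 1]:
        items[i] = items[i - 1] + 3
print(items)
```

[9, 12, 15, 18, 21, 24]

i=1: 7<9, items[1] = 9+3 = 12 → [9, 12, 2, 4, 4, 6]
i=2: 2<12, items[2] = 12+3 = 15 → [9, 12, 15, 4, 4, 6]
i=3: 4<15, items[3] = 15+3 = 18 → [9, 12, 15, 18, 4, 6]
i=4: 4<18, items[4] = 18+3 = 21 → [9, 12, 15, 18, 21, 6]
i=5: 6<21, items[5] = 21+3 = 24 → [9, 12, 15, 18, 21, 24]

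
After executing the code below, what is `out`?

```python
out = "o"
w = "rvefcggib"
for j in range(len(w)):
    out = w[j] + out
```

'biggcfevro'

j=0: prepend 'r' → 'ro'
j=1: prepend 'v' → 'vro'
j=2: prepend 'e' → 'evro'
j=3: prepend 'f' → 'fevro'
j=4: prepend 'c' → 'cfevro'
j=5: prepend 'g' → 'gcfevro'
j=6: prepend 'g' → 'ggcfevro'
j=7: prepend 'i' → 'iggcfevro'
j=8: prepend 'b' → 'biggcfevro'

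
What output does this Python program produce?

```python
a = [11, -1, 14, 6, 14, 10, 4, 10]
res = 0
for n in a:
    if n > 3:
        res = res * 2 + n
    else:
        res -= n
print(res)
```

n=11: >3, res = 0*2+11 = 11
n=-1: not >3, res = 11-(-1) = 12
n=14: >3, res = 12*2+14 = 38
n=6: >3, res = 38*2+6 = 82
n=14: >3, res = 82*2+14 = 178
n=10: >3, res = 178*2+10 = 366
n=4: >3, res = 366*2+4 = 736
n=10: >3, res = 736*2+10 = 1482

1482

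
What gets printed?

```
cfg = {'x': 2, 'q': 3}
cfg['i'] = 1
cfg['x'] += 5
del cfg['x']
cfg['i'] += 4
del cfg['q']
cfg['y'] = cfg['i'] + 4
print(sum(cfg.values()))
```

14

cfg['i'] = 1 → {'x': 2, 'q': 3, 'i': 1}
cfg['x'] = 2+5 = 7 → {'x': 7, 'q': 3, 'i': 1}
del 'x' → {'q': 3, 'i': 1}
cfg['i'] = 1+4 = 5 → {'q': 3, 'i': 5}
del 'q' → {'i': 5}
cfg['y'] = cfg['i']+4 = 9 → {'i': 5, 'y': 9}
sum of values = 14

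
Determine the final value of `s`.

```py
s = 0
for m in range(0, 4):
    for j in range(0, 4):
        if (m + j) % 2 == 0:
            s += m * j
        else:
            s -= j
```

m=0,j=0: even sum, s = 0+0 = 0
m=0,j=1: odd sum, s = 0-1 = -1
m=0,j=2: even sum, s = (-1)+0 = -1
m=0,j=3: odd sum, s = (-1)-3 = -4
m=1,j=0: odd sum, s = (-4)-0 = -4
m=1,j=1: even sum, s = (-4)+1 = -3
m=1,j=2: odd sum, s = (-3)-2 = -5
m=1,j=3: even sum, s = (-5)+3 = -2
m=2,j=0: even sum, s = (-2)+0 = -2
m=2,j=1: odd sum, s = (-2)-1 = -3
m=2,j=2: even sum, s = (-3)+4 = 1
m=2,j=3: odd sum, s = 1-3 = -2
m=3,j=0: odd sum, s = (-2)-0 = -2
m=3,j=1: even sum, s = (-2)+3 = 1
m=3,j=2: odd sum, s = 1-2 = -1
m=3,j=3: even sum, s = (-1)+9 = 8

8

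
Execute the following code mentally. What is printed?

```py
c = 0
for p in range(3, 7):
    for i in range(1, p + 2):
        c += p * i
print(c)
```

p=3,i=1: c = 0+3 = 3
p=3,i=2: c = 3+6 = 9
p=3,i=3: c = 9+9 = 18
p=3,i=4: c = 18+12 = 30
p=4,i=1: c = 30+4 = 34
p=4,i=2: c = 34+8 = 42
p=4,i=3: c = 42+12 = 54
p=4,i=4: c = 54+16 = 70
p=4,i=5: c = 70+20 = 90
p=5,i=1: c = 90+5 = 95
p=5,i=2: c = 95+10 = 105
p=5,i=3: c = 105+15 = 120
p=5,i=4: c = 120+20 = 140
p=5,i=5: c = 140+25 = 165
p=5,i=6: c = 165+30 = 195
p=6,i=1: c = 195+6 = 201
p=6,i=2: c = 201+12 = 213
p=6,i=3: c = 213+18 = 231
p=6,i=4: c = 231+24 = 255
p=6,i=5: c = 255+30 = 285
p=6,i=6: c = 285+36 = 321
p=6,i=7: c = 321+42 = 363

363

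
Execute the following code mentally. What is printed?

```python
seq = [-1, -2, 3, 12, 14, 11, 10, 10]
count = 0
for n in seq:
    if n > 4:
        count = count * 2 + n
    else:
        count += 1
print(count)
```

474

n=-1: not >4, count = 0+1 = 1
n=-2: not >4, count = 1+1 = 2
n=3: not >4, count = 2+1 = 3
n=12: >4, count = 3*2+12 = 18
n=14: >4, count = 18*2+14 = 50
n=11: >4, count = 50*2+11 = 111
n=10: >4, count = 111*2+10 = 232
n=10: >4, count = 232*2+10 = 474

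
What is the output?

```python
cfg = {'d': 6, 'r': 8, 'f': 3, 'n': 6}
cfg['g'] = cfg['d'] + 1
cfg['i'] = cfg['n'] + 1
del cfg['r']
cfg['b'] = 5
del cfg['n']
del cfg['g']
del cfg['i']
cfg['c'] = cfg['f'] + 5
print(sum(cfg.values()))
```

22

cfg['g'] = cfg['d']+1 = 7 → {'d': 6, 'r': 8, 'f': 3, 'n': 6, 'g': 7}
cfg['i'] = cfg['n']+1 = 7 → {'d': 6, 'r': 8, 'f': 3, 'n': 6, 'g': 7, 'i': 7}
del 'r' → {'d': 6, 'f': 3, 'n': 6, 'g': 7, 'i': 7}
cfg['b'] = 5 → {'d': 6, 'f': 3, 'n': 6, 'g': 7, 'i': 7, 'b': 5}
del 'n' → {'d': 6, 'f': 3, 'g': 7, 'i': 7, 'b': 5}
del 'g' → {'d': 6, 'f': 3, 'i': 7, 'b': 5}
del 'i' → {'d': 6, 'f': 3, 'b': 5}
cfg['c'] = cfg['f']+5 = 8 → {'d': 6, 'f': 3, 'b': 5, 'c': 8}
sum of values = 22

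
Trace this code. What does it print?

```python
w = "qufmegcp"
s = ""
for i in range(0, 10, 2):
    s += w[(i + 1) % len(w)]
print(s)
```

umgpu

i=0: add w[1]='u' → 'u'
i=2: add w[3]='m' → 'um'
i=4: add w[5]='g' → 'umg'
i=6: add w[7]='p' → 'umgp'
i=8: add w[1]='u' → 'umgpu'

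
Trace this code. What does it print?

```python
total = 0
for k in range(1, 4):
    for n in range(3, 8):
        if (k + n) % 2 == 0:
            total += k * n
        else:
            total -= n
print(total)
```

45

k=1,n=3: even sum, total = 0+3 = 3
k=1,n=4: odd sum, total = 3-4 = -1
k=1,n=5: even sum, total = (-1)+5 = 4
k=1,n=6: odd sum, total = 4-6 = -2
k=1,n=7: even sum, total = (-2)+7 = 5
k=2,n=3: odd sum, total = 5-3 = 2
k=2,n=4: even sum, total = 2+8 = 10
k=2,n=5: odd sum, total = 10-5 = 5
k=2,n=6: even sum, total = 5+12 = 17
k=2,n=7: odd sum, total = 17-7 = 10
k=3,n=3: even sum, total = 10+9 = 19
k=3,n=4: odd sum, total = 19-4 = 15
k=3,n=5: even sum, total = 15+15 = 30
k=3,n=6: odd sum, total = 30-6 = 24
k=3,n=7: even sum, total = 24+21 = 45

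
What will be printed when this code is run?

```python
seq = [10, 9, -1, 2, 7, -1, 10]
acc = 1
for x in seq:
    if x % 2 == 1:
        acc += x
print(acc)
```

15

x=10: not odd
x=9: odd, acc = 1+9 = 10
x=-1: odd, acc = 10+(-1) = 9
x=2: not odd
x=7: odd, acc = 9+7 = 16
x=-1: odd, acc = 16+(-1) = 15
x=10: not odd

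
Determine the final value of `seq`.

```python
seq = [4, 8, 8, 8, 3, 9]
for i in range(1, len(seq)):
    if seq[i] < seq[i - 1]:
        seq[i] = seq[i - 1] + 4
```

[4, 8, 8, 8, 12, 16]

i=1: 8>=4, unchanged → [4, 8, 8, 8, 3, 9]
i=2: 8>=8, unchanged → [4, 8, 8, 8, 3, 9]
i=3: 8>=8, unchanged → [4, 8, 8, 8, 3, 9]
i=4: 3<8, seq[4] = 8+4 = 12 → [4, 8, 8, 8, 12, 9]
i=5: 9<12, seq[5] = 12+4 = 16 → [4, 8, 8, 8, 12, 16]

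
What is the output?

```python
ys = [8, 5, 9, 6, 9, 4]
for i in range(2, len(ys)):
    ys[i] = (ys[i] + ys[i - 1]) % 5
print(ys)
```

[8, 5, 4, 0, 4, 3]

i=2: ys[2] = (9+5)%5 = 4 → [8, 5, 4, 6, 9, 4]
i=3: ys[3] = (6+4)%5 = 0 → [8, 5, 4, 0, 9, 4]
i=4: ys[4] = (9+0)%5 = 4 → [8, 5, 4, 0, 4, 4]
i=5: ys[5] = (4+4)%5 = 3 → [8, 5, 4, 0, 4, 3]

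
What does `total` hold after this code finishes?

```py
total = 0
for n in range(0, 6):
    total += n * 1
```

n=0: total = 0+0*1 = 0
n=1: total = 0+1*1 = 1
n=2: total = 1+2*1 = 3
n=3: total = 3+3*1 = 6
n=4: total = 6+4*1 = 10
n=5: total = 10+5*1 = 15

15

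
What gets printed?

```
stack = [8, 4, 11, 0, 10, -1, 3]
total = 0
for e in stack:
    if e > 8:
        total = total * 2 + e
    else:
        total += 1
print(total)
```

e=8: not >8, total = 0+1 = 1
e=4: not >8, total = 1+1 = 2
e=11: >8, total = 2*2+11 = 15
e=0: not >8, total = 15+1 = 16
e=10: >8, total = 16*2+10 = 42
e=-1: not >8, total = 42+1 = 43
e=3: not >8, total = 43+1 = 44

44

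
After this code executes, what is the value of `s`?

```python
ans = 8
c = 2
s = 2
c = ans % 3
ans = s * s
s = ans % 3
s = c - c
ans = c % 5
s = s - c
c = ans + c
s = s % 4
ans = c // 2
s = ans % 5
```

2

c = 8%3 = 2
ans = 2*2 = 4
s = 4%3 = 1
s = 2-2 = 0
ans = 2%5 = 2
s = 0-2 = -2
c = 2+2 = 4
s = (-2)%4 = 2
ans = 4//2 = 2
s = 2%5 = 2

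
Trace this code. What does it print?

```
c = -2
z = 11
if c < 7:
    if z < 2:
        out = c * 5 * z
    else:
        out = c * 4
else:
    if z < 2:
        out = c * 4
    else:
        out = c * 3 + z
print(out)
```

-8

c=-2, z=11
c < 7 is True; z < 2 is False
→ out = c * 4 = -8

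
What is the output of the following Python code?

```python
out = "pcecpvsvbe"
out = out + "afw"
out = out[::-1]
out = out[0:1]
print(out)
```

w

+ 'afw' → 'pcecpvsvbeafw'
reverse → 'wfaebvsvpcecp'
slice [0:1] → 'w'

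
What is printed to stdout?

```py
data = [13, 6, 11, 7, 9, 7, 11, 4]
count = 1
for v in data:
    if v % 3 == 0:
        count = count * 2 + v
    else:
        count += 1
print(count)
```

v=13: not %3==0, count = 1+1 = 2
v=6: %3==0, count = 2*2+6 = 10
v=11: not %3==0, count = 10+1 = 11
v=7: not %3==0, count = 11+1 = 12
v=9: %3==0, count = 12*2+9 = 33
v=7: not %3==0, count = 33+1 = 34
v=11: not %3==0, count = 34+1 = 35
v=4: not %3==0, count = 35+1 = 36

36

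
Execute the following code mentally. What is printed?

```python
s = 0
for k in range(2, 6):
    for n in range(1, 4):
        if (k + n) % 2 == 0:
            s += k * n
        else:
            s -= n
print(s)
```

32

k=2,n=1: odd sum, s = 0-1 = -1
k=2,n=2: even sum, s = (-1)+4 = 3
k=2,n=3: odd sum, s = 3-3 = 0
k=3,n=1: even sum, s = 0+3 = 3
k=3,n=2: odd sum, s = 3-2 = 1
k=3,n=3: even sum, s = 1+9 = 10
k=4,n=1: odd sum, s = 10-1 = 9
k=4,n=2: even sum, s = 9+8 = 17
k=4,n=3: odd sum, s = 17-3 = 14
k=5,n=1: even sum, s = 14+5 = 19
k=5,n=2: odd sum, s = 19-2 = 17
k=5,n=3: even sum, s = 17+15 = 32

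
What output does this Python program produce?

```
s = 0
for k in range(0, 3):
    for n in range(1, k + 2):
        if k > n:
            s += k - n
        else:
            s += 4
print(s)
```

k=0,n=1: not 0>1, s = 0+4 = 4
k=1,n=1: not 1>1, s = 4+4 = 8
k=1,n=2: not 1>2, s = 8+4 = 12
k=2,n=1: 2>1, s = 12+1 = 13
k=2,n=2: not 2>2, s = 13+4 = 17
k=2,n=3: not 2>3, s = 17+4 = 21

21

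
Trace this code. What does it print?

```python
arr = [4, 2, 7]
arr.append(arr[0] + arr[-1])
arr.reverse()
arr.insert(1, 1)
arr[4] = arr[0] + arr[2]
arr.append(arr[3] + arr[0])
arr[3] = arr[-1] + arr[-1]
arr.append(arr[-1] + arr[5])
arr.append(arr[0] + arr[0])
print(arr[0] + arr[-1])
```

33

append arr[0]+arr[-1] = 4+7 = 11 → [4, 2, 7, 11]
reverse → [11, 7, 2, 4]
insert 1 at 1 → [11, 1, 7, 2, 4]
arr[4] = arr[0]+arr[2] = 11+7 = 18 → [11, 1, 7, 2, 18]
append arr[3]+arr[0] = 2+11 = 13 → [11, 1, 7, 2, 18, 13]
arr[3] = arr[-1]+arr[-1] = 13+13 = 26 → [11, 1, 7, 26, 18, 13]
append arr[-1]+arr[5] = 13+13 = 26 → [11, 1, 7, 26, 18, 13, 26]
append arr[0]+arr[0] = 11+11 = 22 → [11, 1, 7, 26, 18, 13, 26, 22]
arr[0]+arr[-1] = 11+22 = 33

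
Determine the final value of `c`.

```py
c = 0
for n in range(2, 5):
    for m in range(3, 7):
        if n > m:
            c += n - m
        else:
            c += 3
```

34

n=2,m=3: not 2>3, c = 0+3 = 3
n=2,m=4: not 2>4, c = 3+3 = 6
n=2,m=5: not 2>5, c = 6+3 = 9
n=2,m=6: not 2>6, c = 9+3 = 12
n=3,m=3: not 3>3, c = 12+3 = 15
n=3,m=4: not 3>4, c = 15+3 = 18
n=3,m=5: not 3>5, c = 18+3 = 21
n=3,m=6: not 3>6, c = 21+3 = 24
n=4,m=3: 4>3, c = 24+1 = 25
n=4,m=4: not 4>4, c = 25+3 = 28
n=4,m=5: not 4>5, c = 28+3 = 31
n=4,m=6: not 4>6, c = 31+3 = 34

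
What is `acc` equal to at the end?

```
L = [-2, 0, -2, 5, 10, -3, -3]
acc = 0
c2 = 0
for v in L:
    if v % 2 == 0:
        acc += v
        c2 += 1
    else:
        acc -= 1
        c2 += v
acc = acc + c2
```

6

v=-2: even, acc = 0+(-2) = -2; c2=1
v=0: even, acc = (-2)+0 = -2; c2=2
v=-2: even, acc = (-2)+(-2) = -4; c2=3
v=5: not even, acc = (-4)-1 = -5; c2=8
v=10: even, acc = (-5)+10 = 5; c2=9
v=-3: not even, acc = 5-1 = 4; c2=6
v=-3: not even, acc = 4-1 = 3; c2=3
acc+c2 = 3+3 = 6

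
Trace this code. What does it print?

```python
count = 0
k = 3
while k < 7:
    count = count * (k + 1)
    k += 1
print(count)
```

0

k=3: count = 0*4 = 0
k=4: count = 0*5 = 0
k=5: count = 0*6 = 0
k=6: count = 0*7 = 0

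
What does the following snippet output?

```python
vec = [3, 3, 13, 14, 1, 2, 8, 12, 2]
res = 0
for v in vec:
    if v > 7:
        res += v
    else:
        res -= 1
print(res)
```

42

v=3: not >7, res = 0-1 = -1
v=3: not >7, res = (-1)-1 = -2
v=13: >7, res = (-2)+13 = 11
v=14: >7, res = 11+14 = 25
v=1: not >7, res = 25-1 = 24
v=2: not >7, res = 24-1 = 23
v=8: >7, res = 23+8 = 31
v=12: >7, res = 31+12 = 43
v=2: not >7, res = 43-1 = 42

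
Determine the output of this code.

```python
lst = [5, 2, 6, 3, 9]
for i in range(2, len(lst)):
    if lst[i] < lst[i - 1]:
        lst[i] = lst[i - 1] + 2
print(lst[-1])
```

9

i=2: 6>=2, unchanged → [5, 2, 6, 3, 9]
i=3: 3<6, lst[3] = 6+2 = 8 → [5, 2, 6, 8, 9]
i=4: 9>=8, unchanged → [5, 2, 6, 8, 9]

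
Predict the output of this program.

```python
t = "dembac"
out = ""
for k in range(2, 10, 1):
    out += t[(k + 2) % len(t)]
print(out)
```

k=2: add t[4]='a' → 'a'
k=3: add t[5]='c' → 'ac'
k=4: add t[0]='d' → 'acd'
k=5: add t[1]='e' → 'acde'
k=6: add t[2]='m' → 'acdem'
k=7: add t[3]='b' → 'acdemb'
k=8: add t[4]='a' → 'acdemba'
k=9: add t[5]='c' → 'acdembac'

acdembac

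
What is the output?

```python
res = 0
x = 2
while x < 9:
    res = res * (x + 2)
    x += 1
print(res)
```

0

x=2: res = 0*4 = 0
x=3: res = 0*5 = 0
x=4: res = 0*6 = 0
x=5: res = 0*7 = 0
x=6: res = 0*8 = 0
x=7: res = 0*9 = 0
x=8: res = 0*10 = 0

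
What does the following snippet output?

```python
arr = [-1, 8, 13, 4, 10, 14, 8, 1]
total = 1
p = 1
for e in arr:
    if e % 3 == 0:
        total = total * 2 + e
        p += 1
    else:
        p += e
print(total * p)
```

e=-1: not %3==0; p=0
e=8: not %3==0; p=8
e=13: not %3==0; p=21
e=4: not %3==0; p=25
e=10: not %3==0; p=35
e=14: not %3==0; p=49
e=8: not %3==0; p=57
e=1: not %3==0; p=58
total*p = 1*58 = 58

58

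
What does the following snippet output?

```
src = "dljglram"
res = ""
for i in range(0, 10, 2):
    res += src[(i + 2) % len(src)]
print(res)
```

i=0: add src[2]='j' → 'j'
i=2: add src[4]='l' → 'jl'
i=4: add src[6]='a' → 'jla'
i=6: add src[0]='d' → 'jlad'
i=8: add src[2]='j' → 'jladj'

jladj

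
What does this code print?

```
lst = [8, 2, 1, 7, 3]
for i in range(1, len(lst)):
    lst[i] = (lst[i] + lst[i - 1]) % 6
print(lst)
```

i=1: lst[1] = (2+8)%6 = 4 → [8, 4, 1, 7, 3]
i=2: lst[2] = (1+4)%6 = 5 → [8, 4, 5, 7, 3]
i=3: lst[3] = (7+5)%6 = 0 → [8, 4, 5, 0, 3]
i=4: lst[4] = (3+0)%6 = 3 → [8, 4, 5, 0, 3]

[8, 4, 5, 0, 3]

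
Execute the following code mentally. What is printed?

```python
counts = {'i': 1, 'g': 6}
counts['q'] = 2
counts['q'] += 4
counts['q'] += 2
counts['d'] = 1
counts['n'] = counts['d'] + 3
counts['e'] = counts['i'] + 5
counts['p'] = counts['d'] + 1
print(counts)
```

{'i': 1, 'g': 6, 'q': 8, 'd': 1, 'n': 4, 'e': 6, 'p': 2}

counts['q'] = 2 → {'i': 1, 'g': 6, 'q': 2}
counts['q'] = 2+4 = 6 → {'i': 1, 'g': 6, 'q': 6}
counts['q'] = 6+2 = 8 → {'i': 1, 'g': 6, 'q': 8}
counts['d'] = 1 → {'i': 1, 'g': 6, 'q': 8, 'd': 1}
counts['n'] = counts['d']+3 = 4 → {'i': 1, 'g': 6, 'q': 8, 'd': 1, 'n': 4}
counts['e'] = counts['i']+5 = 6 → {'i': 1, 'g': 6, 'q': 8, 'd': 1, 'n': 4, 'e': 6}
counts['p'] = counts['d']+1 = 2 → {'i': 1, 'g': 6, 'q': 8, 'd': 1, 'n': 4, 'e': 6, 'p': 2}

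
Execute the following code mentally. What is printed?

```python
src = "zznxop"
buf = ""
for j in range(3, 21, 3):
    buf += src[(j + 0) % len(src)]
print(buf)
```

xzxzxz

j=3: add src[3]='x' → 'x'
j=6: add src[0]='z' → 'xz'
j=9: add src[3]='x' → 'xzx'
j=12: add src[0]='z' → 'xzxz'
j=15: add src[3]='x' → 'xzxzx'
j=18: add src[0]='z' → 'xzxzxz'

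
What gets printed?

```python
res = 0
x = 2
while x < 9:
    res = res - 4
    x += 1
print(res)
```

-28

x=2: res = 0-4 = -4
x=3: res = (-4)-4 = -8
x=4: res = (-8)-4 = -12
x=5: res = (-12)-4 = -16
x=6: res = (-16)-4 = -20
x=7: res = (-20)-4 = -24
x=8: res = (-24)-4 = -28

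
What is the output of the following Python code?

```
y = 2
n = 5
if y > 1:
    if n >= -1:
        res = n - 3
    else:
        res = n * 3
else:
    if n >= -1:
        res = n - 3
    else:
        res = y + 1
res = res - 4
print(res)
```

-2

y=2, n=5
y > 1 is True; n >= -1 is True
→ res = n - 3 = 2
res = 2-4 = -2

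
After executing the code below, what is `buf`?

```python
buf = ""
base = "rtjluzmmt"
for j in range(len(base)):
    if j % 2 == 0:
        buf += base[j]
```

j=0: add 'r' → 'r'
j=1: skip
j=2: add 'j' → 'rj'
j=3: skip
j=4: add 'u' → 'rju'
j=5: skip
j=6: add 'm' → 'rjum'
j=7: skip
j=8: add 't' → 'rjumt'

'rjumt'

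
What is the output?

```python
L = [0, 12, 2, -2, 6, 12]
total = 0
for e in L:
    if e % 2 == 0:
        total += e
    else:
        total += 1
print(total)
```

30

e=0: even, total = 0+0 = 0
e=12: even, total = 0+12 = 12
e=2: even, total = 12+2 = 14
e=-2: even, total = 14+(-2) = 12
e=6: even, total = 12+6 = 18
e=12: even, total = 18+12 = 30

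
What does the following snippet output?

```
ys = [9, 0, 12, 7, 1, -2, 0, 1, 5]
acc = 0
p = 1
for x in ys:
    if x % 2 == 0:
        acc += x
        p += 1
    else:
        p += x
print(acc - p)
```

-18

x=9: not even; p=10
x=0: even, acc = 0+0 = 0; p=11
x=12: even, acc = 0+12 = 12; p=12
x=7: not even; p=19
x=1: not even; p=20
x=-2: even, acc = 12+(-2) = 10; p=21
x=0: even, acc = 10+0 = 10; p=22
x=1: not even; p=23
x=5: not even; p=28
acc-p = 10-28 = -18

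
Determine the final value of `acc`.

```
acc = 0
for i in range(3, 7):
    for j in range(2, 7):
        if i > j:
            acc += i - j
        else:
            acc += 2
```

i=3,j=2: 3>2, acc = 0+1 = 1
i=3,j=3: not 3>3, acc = 1+2 = 3
i=3,j=4: not 3>4, acc = 3+2 = 5
i=3,j=5: not 3>5, acc = 5+2 = 7
i=3,j=6: not 3>6, acc = 7+2 = 9
i=4,j=2: 4>2, acc = 9+2 = 11
i=4,j=3: 4>3, acc = 11+1 = 12
i=4,j=4: not 4>4, acc = 12+2 = 14
i=4,j=5: not 4>5, acc = 14+2 = 16
i=4,j=6: not 4>6, acc = 16+2 = 18
i=5,j=2: 5>2, acc = 18+3 = 21
i=5,j=3: 5>3, acc = 21+2 = 23
i=5,j=4: 5>4, acc = 23+1 = 24
i=5,j=5: not 5>5, acc = 24+2 = 26
i=5,j=6: not 5>6, acc = 26+2 = 28
i=6,j=2: 6>2, acc = 28+4 = 32
i=6,j=3: 6>3, acc = 32+3 = 35
i=6,j=4: 6>4, acc = 35+2 = 37
i=6,j=5: 6>5, acc = 37+1 = 38
i=6,j=6: not 6>6, acc = 38+2 = 40

40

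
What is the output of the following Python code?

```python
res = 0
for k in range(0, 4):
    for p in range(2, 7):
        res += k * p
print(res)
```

120

k=0,p=2: res = 0+0 = 0
k=0,p=3: res = 0+0 = 0
k=0,p=4: res = 0+0 = 0
k=0,p=5: res = 0+0 = 0
k=0,p=6: res = 0+0 = 0
k=1,p=2: res = 0+2 = 2
k=1,p=3: res = 2+3 = 5
k=1,p=4: res = 5+4 = 9
k=1,p=5: res = 9+5 = 14
k=1,p=6: res = 14+6 = 20
k=2,p=2: res = 20+4 = 24
k=2,p=3: res = 24+6 = 30
k=2,p=4: res = 30+8 = 38
k=2,p=5: res = 38+10 = 48
k=2,p=6: res = 48+12 = 60
k=3,p=2: res = 60+6 = 66
k=3,p=3: res = 66+9 = 75
k=3,p=4: res = 75+12 = 87
k=3,p=5: res = 87+15 = 102
k=3,p=6: res = 102+18 = 120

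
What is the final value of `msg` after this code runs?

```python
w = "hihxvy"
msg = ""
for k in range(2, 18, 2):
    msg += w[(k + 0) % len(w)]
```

k=2: add w[2]='h' → 'h'
k=4: add w[4]='v' → 'hv'
k=6: add w[0]='h' → 'hvh'
k=8: add w[2]='h' → 'hvhh'
k=10: add w[4]='v' → 'hvhhv'
k=12: add w[0]='h' → 'hvhhvh'
k=14: add w[2]='h' → 'hvhhvhh'
k=16: add w[4]='v' → 'hvhhvhhv'

'hvhhvhhv'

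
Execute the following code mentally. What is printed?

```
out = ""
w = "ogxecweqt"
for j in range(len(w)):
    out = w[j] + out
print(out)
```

j=0: prepend 'o' → 'o'
j=1: prepend 'g' → 'go'
j=2: prepend 'x' → 'xgo'
j=3: prepend 'e' → 'exgo'
j=4: prepend 'c' → 'cexgo'
j=5: prepend 'w' → 'wcexgo'
j=6: prepend 'e' → 'ewcexgo'
j=7: prepend 'q' → 'qewcexgo'
j=8: prepend 't' → 'tqewcexgo'

tqewcexgo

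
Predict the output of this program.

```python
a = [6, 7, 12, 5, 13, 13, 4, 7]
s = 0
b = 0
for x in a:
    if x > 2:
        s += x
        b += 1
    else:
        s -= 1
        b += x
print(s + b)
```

x=6: >2, s = 0+6 = 6; b=1
x=7: >2, s = 6+7 = 13; b=2
x=12: >2, s = 13+12 = 25; b=3
x=5: >2, s = 25+5 = 30; b=4
x=13: >2, s = 30+13 = 43; b=5
x=13: >2, s = 43+13 = 56; b=6
x=4: >2, s = 56+4 = 60; b=7
x=7: >2, s = 60+7 = 67; b=8
s+b = 67+8 = 75

75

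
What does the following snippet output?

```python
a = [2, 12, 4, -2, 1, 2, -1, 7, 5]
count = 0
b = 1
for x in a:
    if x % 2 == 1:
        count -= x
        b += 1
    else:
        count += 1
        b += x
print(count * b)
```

x=2: not odd, count = 0+1 = 1; b=3
x=12: not odd, count = 1+1 = 2; b=15
x=4: not odd, count = 2+1 = 3; b=19
x=-2: not odd, count = 3+1 = 4; b=17
x=1: odd, count = 4-1 = 3; b=18
x=2: not odd, count = 3+1 = 4; b=20
x=-1: odd, count = 4-(-1) = 5; b=21
x=7: odd, count = 5-7 = -2; b=22
x=5: odd, count = (-2)-5 = -7; b=23
count*b = (-7)*23 = -161

-161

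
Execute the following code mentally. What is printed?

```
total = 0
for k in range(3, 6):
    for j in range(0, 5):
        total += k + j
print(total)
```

90

k=3,j=0: total = 0+3 = 3
k=3,j=1: total = 3+4 = 7
k=3,j=2: total = 7+5 = 12
k=3,j=3: total = 12+6 = 18
k=3,j=4: total = 18+7 = 25
k=4,j=0: total = 25+4 = 29
k=4,j=1: total = 29+5 = 34
k=4,j=2: total = 34+6 = 40
k=4,j=3: total = 40+7 = 47
k=4,j=4: total = 47+8 = 55
k=5,j=0: total = 55+5 = 60
k=5,j=1: total = 60+6 = 66
k=5,j=2: total = 66+7 = 73
k=5,j=3: total = 73+8 = 81
k=5,j=4: total = 81+9 = 90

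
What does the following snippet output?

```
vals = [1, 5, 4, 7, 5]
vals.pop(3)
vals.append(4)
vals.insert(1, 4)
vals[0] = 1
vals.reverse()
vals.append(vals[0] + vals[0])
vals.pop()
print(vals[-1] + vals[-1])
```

2

pop(3) removes 7 → [1, 5, 4, 5]
append 4 → [1, 5, 4, 5, 4]
insert 4 at 1 → [1, 4, 5, 4, 5, 4]
vals[0] = 1 → [1, 4, 5, 4, 5, 4]
reverse → [4, 5, 4, 5, 4, 1]
append vals[0]+vals[0] = 4+4 = 8 → [4, 5, 4, 5, 4, 1, 8]
pop() removes 8 → [4, 5, 4, 5, 4, 1]
vals[-1]+vals[-1] = 1+1 = 2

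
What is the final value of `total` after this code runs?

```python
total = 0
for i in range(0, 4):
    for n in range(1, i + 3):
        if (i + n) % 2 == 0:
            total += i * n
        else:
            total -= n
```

30

i=0,n=1: odd sum, total = 0-1 = -1
i=0,n=2: even sum, total = (-1)+0 = -1
i=1,n=1: even sum, total = (-1)+1 = 0
i=1,n=2: odd sum, total = 0-2 = -2
i=1,n=3: even sum, total = (-2)+3 = 1
i=2,n=1: odd sum, total = 1-1 = 0
i=2,n=2: even sum, total = 0+4 = 4
i=2,n=3: odd sum, total = 4-3 = 1
i=2,n=4: even sum, total = 1+8 = 9
i=3,n=1: even sum, total = 9+3 = 12
i=3,n=2: odd sum, total = 12-2 = 10
i=3,n=3: even sum, total = 10+9 = 19
i=3,n=4: odd sum, total = 19-4 = 15
i=3,n=5: even sum, total = 15+15 = 30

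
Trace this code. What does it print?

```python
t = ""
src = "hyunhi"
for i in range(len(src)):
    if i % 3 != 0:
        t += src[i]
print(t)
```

i=0: skip
i=1: add 'y' → 'y'
i=2: add 'u' → 'yu'
i=3: skip
i=4: add 'h' → 'yuh'
i=5: add 'i' → 'yuhi'

yuhi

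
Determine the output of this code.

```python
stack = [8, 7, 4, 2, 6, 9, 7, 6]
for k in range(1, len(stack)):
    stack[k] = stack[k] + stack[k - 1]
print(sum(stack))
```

k=1: stack[1] = 7+8 = 15 → [8, 15, 4, 2, 6, 9, 7, 6]
k=2: stack[2] = 4+15 = 19 → [8, 15, 19, 2, 6, 9, 7, 6]
k=3: stack[3] = 2+19 = 21 → [8, 15, 19, 21, 6, 9, 7, 6]
k=4: stack[4] = 6+21 = 27 → [8, 15, 19, 21, 27, 9, 7, 6]
k=5: stack[5] = 9+27 = 36 → [8, 15, 19, 21, 27, 36, 7, 6]
k=6: stack[6] = 7+36 = 43 → [8, 15, 19, 21, 27, 36, 43, 6]
k=7: stack[7] = 6+43 = 49 → [8, 15, 19, 21, 27, 36, 43, 49]
sum = 218

218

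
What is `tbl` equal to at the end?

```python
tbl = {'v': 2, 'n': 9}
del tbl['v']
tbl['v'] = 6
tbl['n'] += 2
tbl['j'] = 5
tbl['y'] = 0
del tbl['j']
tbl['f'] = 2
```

{'n': 11, 'v': 6, 'y': 0, 'f': 2}

del 'v' → {'n': 9}
tbl['v'] = 6 → {'n': 9, 'v': 6}
tbl['n'] = 9+2 = 11 → {'n': 11, 'v': 6}
tbl['j'] = 5 → {'n': 11, 'v': 6, 'j': 5}
tbl['y'] = 0 → {'n': 11, 'v': 6, 'j': 5, 'y': 0}
del 'j' → {'n': 11, 'v': 6, 'y': 0}
tbl['f'] = 2 → {'n': 11, 'v': 6, 'y': 0, 'f': 2}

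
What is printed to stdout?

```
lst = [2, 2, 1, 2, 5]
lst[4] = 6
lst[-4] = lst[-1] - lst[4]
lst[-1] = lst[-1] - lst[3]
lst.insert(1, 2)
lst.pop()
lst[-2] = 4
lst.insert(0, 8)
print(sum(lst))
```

18

lst[4] = 6 → [2, 2, 1, 2, 6]
lst[-4] = lst[-1]-lst[4] = 6-6 = 0 → [2, 0, 1, 2, 6]
lst[-1] = lst[-1]-lst[3] = 6-2 = 4 → [2, 0, 1, 2, 4]
insert 2 at 1 → [2, 2, 0, 1, 2, 4]
pop() removes 4 → [2, 2, 0, 1, 2]
lst[-2] = 4 → [2, 2, 0, 4, 2]
insert 8 at 0 → [8, 2, 2, 0, 4, 2]
sum = 18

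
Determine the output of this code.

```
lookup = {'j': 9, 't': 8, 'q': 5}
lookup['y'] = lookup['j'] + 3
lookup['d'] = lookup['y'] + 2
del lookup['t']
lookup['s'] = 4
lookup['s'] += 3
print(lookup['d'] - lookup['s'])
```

lookup['y'] = lookup['j']+3 = 12 → {'j': 9, 't': 8, 'q': 5, 'y': 12}
lookup['d'] = lookup['y']+2 = 14 → {'j': 9, 't': 8, 'q': 5, 'y': 12, 'd': 14}
del 't' → {'j': 9, 'q': 5, 'y': 12, 'd': 14}
lookup['s'] = 4 → {'j': 9, 'q': 5, 'y': 12, 'd': 14, 's': 4}
lookup['s'] = 4+3 = 7 → {'j': 9, 'q': 5, 'y': 12, 'd': 14, 's': 7}
lookup['d']-lookup['s'] = 14-7 = 7

7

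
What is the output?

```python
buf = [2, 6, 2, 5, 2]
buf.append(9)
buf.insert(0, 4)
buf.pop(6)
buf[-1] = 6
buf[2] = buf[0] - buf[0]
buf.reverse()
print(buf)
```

append 9 → [2, 6, 2, 5, 2, 9]
insert 4 at 0 → [4, 2, 6, 2, 5, 2, 9]
pop(6) removes 9 → [4, 2, 6, 2, 5, 2]
buf[-1] = 6 → [4, 2, 6, 2, 5, 6]
buf[2] = buf[0]-buf[0] = 4-4 = 0 → [4, 2, 0, 2, 5, 6]
reverse → [6, 5, 2, 0, 2, 4]

[6, 5, 2, 0, 2, 4]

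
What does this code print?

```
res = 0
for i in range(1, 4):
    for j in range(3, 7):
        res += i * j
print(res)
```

108

i=1,j=3: res = 0+3 = 3
i=1,j=4: res = 3+4 = 7
i=1,j=5: res = 7+5 = 12
i=1,j=6: res = 12+6 = 18
i=2,j=3: res = 18+6 = 24
i=2,j=4: res = 24+8 = 32
i=2,j=5: res = 32+10 = 42
i=2,j=6: res = 42+12 = 54
i=3,j=3: res = 54+9 = 63
i=3,j=4: res = 63+12 = 75
i=3,j=5: res = 75+15 = 90
i=3,j=6: res = 90+18 = 108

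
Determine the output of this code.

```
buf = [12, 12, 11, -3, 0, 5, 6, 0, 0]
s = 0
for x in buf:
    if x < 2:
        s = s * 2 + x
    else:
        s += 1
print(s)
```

x=12: not <2, s = 0+1 = 1
x=12: not <2, s = 1+1 = 2
x=11: not <2, s = 2+1 = 3
x=-3: <2, s = 3*2+(-3) = 3
x=0: <2, s = 3*2+0 = 6
x=5: not <2, s = 6+1 = 7
x=6: not <2, s = 7+1 = 8
x=0: <2, s = 8*2+0 = 16
x=0: <2, s = 16*2+0 = 32

32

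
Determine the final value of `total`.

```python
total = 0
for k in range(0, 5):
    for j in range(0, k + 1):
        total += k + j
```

k=0,j=0: total = 0+0 = 0
k=1,j=0: total = 0+1 = 1
k=1,j=1: total = 1+2 = 3
k=2,j=0: total = 3+2 = 5
k=2,j=1: total = 5+3 = 8
k=2,j=2: total = 8+4 = 12
k=3,j=0: total = 12+3 = 15
k=3,j=1: total = 15+4 = 19
k=3,j=2: total = 19+5 = 24
k=3,j=3: total = 24+6 = 30
k=4,j=0: total = 30+4 = 34
k=4,j=1: total = 34+5 = 39
k=4,j=2: total = 39+6 = 45
k=4,j=3: total = 45+7 = 52
k=4,j=4: total = 52+8 = 60

60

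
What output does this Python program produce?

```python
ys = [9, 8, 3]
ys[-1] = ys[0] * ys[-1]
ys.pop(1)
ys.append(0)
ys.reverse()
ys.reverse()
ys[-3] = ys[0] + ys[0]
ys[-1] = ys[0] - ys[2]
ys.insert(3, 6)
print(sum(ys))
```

ys[-1] = ys[0]*ys[-1] = 9*3 = 27 → [9, 8, 27]
pop(1) removes 8 → [9, 27]
append 0 → [9, 27, 0]
reverse → [0, 27, 9]
reverse → [9, 27, 0]
ys[-3] = ys[0]+ys[0] = 9+9 = 18 → [18, 27, 0]
ys[-1] = ys[0]-ys[2] = 18-0 = 18 → [18, 27, 18]
insert 6 at 3 → [18, 27, 18, 6]
sum = 69

69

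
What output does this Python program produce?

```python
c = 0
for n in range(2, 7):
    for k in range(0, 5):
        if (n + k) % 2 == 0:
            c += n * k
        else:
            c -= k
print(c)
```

80

n=2,k=0: even sum, c = 0+0 = 0
n=2,k=1: odd sum, c = 0-1 = -1
n=2,k=2: even sum, c = (-1)+4 = 3
n=2,k=3: odd sum, c = 3-3 = 0
n=2,k=4: even sum, c = 0+8 = 8
n=3,k=0: odd sum, c = 8-0 = 8
n=3,k=1: even sum, c = 8+3 = 11
n=3,k=2: odd sum, c = 11-2 = 9
n=3,k=3: even sum, c = 9+9 = 18
n=3,k=4: odd sum, c = 18-4 = 14
n=4,k=0: even sum, c = 14+0 = 14
n=4,k=1: odd sum, c = 14-1 = 13
n=4,k=2: even sum, c = 13+8 = 21
n=4,k=3: odd sum, c = 21-3 = 18
n=4,k=4: even sum, c = 18+16 = 34
n=5,k=0: odd sum, c = 34-0 = 34
n=5,k=1: even sum, c = 34+5 = 39
n=5,k=2: odd sum, c = 39-2 = 37
n=5,k=3: even sum, c = 37+15 = 52
n=5,k=4: odd sum, c = 52-4 = 48
n=6,k=0: even sum, c = 48+0 = 48
n=6,k=1: odd sum, c = 48-1 = 47
n=6,k=2: even sum, c = 47+12 = 59
n=6,k=3: odd sum, c = 59-3 = 56
n=6,k=4: even sum, c = 56+24 = 80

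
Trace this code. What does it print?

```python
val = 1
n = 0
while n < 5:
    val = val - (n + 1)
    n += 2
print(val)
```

-8

n=0: val = 1-1 = 0
n=2: val = 0-3 = -3
n=4: val = (-3)-5 = -8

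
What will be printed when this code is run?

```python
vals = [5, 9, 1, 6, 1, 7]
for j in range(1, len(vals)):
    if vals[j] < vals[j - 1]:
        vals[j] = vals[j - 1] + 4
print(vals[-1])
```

j=1: 9>=5, unchanged → [5, 9, 1, 6, 1, 7]
j=2: 1<9, vals[2] = 9+4 = 13 → [5, 9, 13, 6, 1, 7]
j=3: 6<13, vals[3] = 13+4 = 17 → [5, 9, 13, 17, 1, 7]
j=4: 1<17, vals[4] = 17+4 = 21 → [5, 9, 13, 17, 21, 7]
j=5: 7<21, vals[5] = 21+4 = 25 → [5, 9, 13, 17, 21, 25]

25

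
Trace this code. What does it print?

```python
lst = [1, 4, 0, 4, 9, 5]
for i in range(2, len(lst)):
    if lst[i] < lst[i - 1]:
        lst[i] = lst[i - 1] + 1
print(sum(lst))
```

35

i=2: 0<4, lst[2] = 4+1 = 5 → [1, 4, 5, 4, 9, 5]
i=3: 4<5, lst[3] = 5+1 = 6 → [1, 4, 5, 6, 9, 5]
i=4: 9>=6, unchanged → [1, 4, 5, 6, 9, 5]
i=5: 5<9, lst[5] = 9+1 = 10 → [1, 4, 5, 6, 9, 10]
sum = 35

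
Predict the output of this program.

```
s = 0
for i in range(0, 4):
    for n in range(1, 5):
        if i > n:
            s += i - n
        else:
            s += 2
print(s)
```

30

i=0,n=1: not 0>1, s = 0+2 = 2
i=0,n=2: not 0>2, s = 2+2 = 4
i=0,n=3: not 0>3, s = 4+2 = 6
i=0,n=4: not 0>4, s = 6+2 = 8
i=1,n=1: not 1>1, s = 8+2 = 10
i=1,n=2: not 1>2, s = 10+2 = 12
i=1,n=3: not 1>3, s = 12+2 = 14
i=1,n=4: not 1>4, s = 14+2 = 16
i=2,n=1: 2>1, s = 16+1 = 17
i=2,n=2: not 2>2, s = 17+2 = 19
i=2,n=3: not 2>3, s = 19+2 = 21
i=2,n=4: not 2>4, s = 21+2 = 23
i=3,n=1: 3>1, s = 23+2 = 25
i=3,n=2: 3>2, s = 25+1 = 26
i=3,n=3: not 3>3, s = 26+2 = 28
i=3,n=4: not 3>4, s = 28+2 = 30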